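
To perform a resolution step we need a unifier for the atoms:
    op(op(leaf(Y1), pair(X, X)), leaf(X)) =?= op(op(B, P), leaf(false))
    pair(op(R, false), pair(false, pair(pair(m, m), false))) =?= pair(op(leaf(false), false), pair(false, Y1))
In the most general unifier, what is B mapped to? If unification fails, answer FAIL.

Decompose op/2: op(leaf(Y1), pair(X, X)) =?= op(B, P),  leaf(X) =?= leaf(false).
Decompose op/2: leaf(Y1) =?= B,  pair(X, X) =?= P.
Bind B := leaf(Y1); no other remaining equation mentions B.
Bind P := pair(X, X); no other remaining equation mentions P.
Decompose leaf/1: X =?= false.
Bind X := false; no other remaining equation mentions X. Substituting into the earlier binding gives P := pair(false, false).
Decompose pair/2: op(R, false) =?= op(leaf(false), false),  pair(false, pair(pair(m, m), false)) =?= pair(false, Y1).
Decompose op/2: R =?= leaf(false),  false =?= false.
Bind R := leaf(false); no other remaining equation mentions R.
Delete trivial equation false =?= false.
Decompose pair/2: false =?= false,  pair(pair(m, m), false) =?= Y1.
Delete trivial equation false =?= false.
Bind Y1 := pair(pair(m, m), false). Substituting into the earlier binding gives B := leaf(pair(pair(m, m), false)).
MGU = { B -> leaf(pair(pair(m, m), false)), P -> pair(false, false), X -> false, R -> leaf(false), Y1 -> pair(pair(m, m), false) }, so B -> leaf(pair(pair(m, m), false)).

leaf(pair(pair(m, m), false))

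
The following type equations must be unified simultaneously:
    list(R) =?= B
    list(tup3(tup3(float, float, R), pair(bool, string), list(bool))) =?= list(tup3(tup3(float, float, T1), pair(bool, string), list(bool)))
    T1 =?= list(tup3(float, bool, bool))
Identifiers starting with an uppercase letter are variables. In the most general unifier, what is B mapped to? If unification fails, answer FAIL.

list(list(tup3(float, bool, bool)))

Bind B := list(R); no other remaining equation mentions B.
Decompose list/1: tup3(tup3(float, float, R), pair(bool, string), list(bool)) =?= tup3(tup3(float, float, T1), pair(bool, string), list(bool)).
Decompose tup3/3: tup3(float, float, R) =?= tup3(float, float, T1),  pair(bool, string) =?= pair(bool, string),  list(bool) =?= list(bool).
Decompose tup3/3: float =?= float,  float =?= float,  R =?= T1.
Delete trivial equation float =?= float.
Delete trivial equation float =?= float.
Bind R := T1; no other remaining equation mentions R. Substituting into the earlier binding gives B := list(T1).
Delete trivial equation pair(bool, string) =?= pair(bool, string).
Delete trivial equation list(bool) =?= list(bool).
Bind T1 := list(tup3(float, bool, bool)). Substituting into the earlier bindings gives B := list(list(tup3(float, bool, bool))), R := list(tup3(float, bool, bool)).
MGU = { B := list(list(tup3(float, bool, bool))), R := list(tup3(float, bool, bool)), T1 := list(tup3(float, bool, bool)) }, so B := list(list(tup3(float, bool, bool))).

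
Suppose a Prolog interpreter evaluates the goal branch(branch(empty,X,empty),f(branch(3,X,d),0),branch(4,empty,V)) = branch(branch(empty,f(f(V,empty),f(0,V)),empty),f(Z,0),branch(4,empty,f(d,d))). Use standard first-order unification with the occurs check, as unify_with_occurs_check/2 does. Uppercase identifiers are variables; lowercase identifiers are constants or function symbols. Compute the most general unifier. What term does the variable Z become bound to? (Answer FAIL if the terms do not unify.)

branch(3,f(f(f(d,d),empty),f(0,f(d,d))),d)

Decompose branch/3: branch(empty,X,empty) = branch(empty,f(f(V,empty),f(0,V)),empty),  f(branch(3,X,d),0) = f(Z,0),  branch(4,empty,V) = branch(4,empty,f(d,d)).
Decompose branch/3: empty = empty,  X = f(f(V,empty),f(0,V)),  empty = empty.
Delete trivial equation empty = empty.
Bind X := f(f(V,empty),f(0,V)); substituting into the one remaining equation that mentions X gives: f(branch(3,f(f(V,empty),f(0,V)),d),0) = f(Z,0).
Delete trivial equation empty = empty.
Decompose f/2: branch(3,f(f(V,empty),f(0,V)),d) = Z,  0 = 0.
Bind Z := branch(3,f(f(V,empty),f(0,V)),d); no other remaining equation mentions Z.
Delete trivial equation 0 = 0.
Decompose branch/3: 4 = 4,  empty = empty,  V = f(d,d).
Delete trivial equation 4 = 4.
Delete trivial equation empty = empty.
Bind V := f(d,d). Substituting into the earlier bindings gives X := f(f(f(d,d),empty),f(0,f(d,d))), Z := branch(3,f(f(f(d,d),empty),f(0,f(d,d))),d).
MGU = { X = f(f(f(d,d),empty),f(0,f(d,d))), Z = branch(3,f(f(f(d,d),empty),f(0,f(d,d))),d), V = f(d,d) }, so Z = branch(3,f(f(f(d,d),empty),f(0,f(d,d))),d).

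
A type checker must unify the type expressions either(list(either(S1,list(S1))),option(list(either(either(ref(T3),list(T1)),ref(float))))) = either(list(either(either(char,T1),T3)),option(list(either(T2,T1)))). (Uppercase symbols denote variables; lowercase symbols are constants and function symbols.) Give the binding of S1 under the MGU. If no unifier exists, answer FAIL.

Decompose either/2: list(either(S1,list(S1))) = list(either(either(char,T1),T3)),  option(list(either(either(ref(T3),list(T1)),ref(float)))) = option(list(either(T2,T1))).
Decompose list/1: either(S1,list(S1)) = either(either(char,T1),T3).
Decompose either/2: S1 = either(char,T1),  list(S1) = T3.
Bind S1 := either(char,T1); substituting into the one remaining equation that mentions S1 gives: list(either(char,T1)) = T3.
Bind T3 := list(either(char,T1)); substituting into the remaining equation gives: option(list(either(either(ref(list(either(char,T1))),list(T1)),ref(float)))) = option(list(either(T2,T1))).
Decompose option/1: list(either(either(ref(list(either(char,T1))),list(T1)),ref(float))) = list(either(T2,T1)).
Decompose list/1: either(either(ref(list(either(char,T1))),list(T1)),ref(float)) = either(T2,T1).
Decompose either/2: either(ref(list(either(char,T1))),list(T1)) = T2,  ref(float) = T1.
Bind T2 := either(ref(list(either(char,T1))),list(T1)); no other remaining equation mentions T2.
Bind T1 := ref(float). Substituting into the earlier bindings gives S1 := either(char,ref(float)), T3 := list(either(char,ref(float))), T2 := either(ref(list(either(char,ref(float)))),list(ref(float))).
MGU = { S1 ↦ either(char,ref(float)), T3 ↦ list(either(char,ref(float))), T2 ↦ either(ref(list(either(char,ref(float)))),list(ref(float))), T1 ↦ ref(float) }, so S1 ↦ either(char,ref(float)).

either(char,ref(float))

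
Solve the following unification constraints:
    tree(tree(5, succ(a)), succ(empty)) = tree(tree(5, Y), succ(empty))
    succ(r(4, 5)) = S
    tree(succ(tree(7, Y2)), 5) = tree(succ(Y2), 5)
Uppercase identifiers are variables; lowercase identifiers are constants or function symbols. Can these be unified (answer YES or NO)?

NO

Decompose tree/2: tree(5, succ(a)) = tree(5, Y),  succ(empty) = succ(empty).
Decompose tree/2: 5 = 5,  succ(a) = Y.
Delete trivial equation 5 = 5.
Bind Y := succ(a); no other remaining equation mentions Y.
Delete trivial equation succ(empty) = succ(empty).
Bind S := succ(r(4, 5)); no other remaining equation mentions S.
Decompose tree/2: succ(tree(7, Y2)) = succ(Y2),  5 = 5.
Decompose succ/1: tree(7, Y2) = Y2.
Occurs check fails: Y2 occurs in tree(7, Y2); the equation Y2 = tree(7, Y2) has no finite solution.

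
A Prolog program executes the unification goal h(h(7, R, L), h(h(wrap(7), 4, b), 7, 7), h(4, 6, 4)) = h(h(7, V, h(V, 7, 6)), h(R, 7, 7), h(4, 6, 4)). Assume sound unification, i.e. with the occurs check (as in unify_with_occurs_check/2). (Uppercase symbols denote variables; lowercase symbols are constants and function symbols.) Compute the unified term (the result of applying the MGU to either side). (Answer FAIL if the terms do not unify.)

Decompose h/3: h(7, R, L) = h(7, V, h(V, 7, 6)),  h(h(wrap(7), 4, b), 7, 7) = h(R, 7, 7),  h(4, 6, 4) = h(4, 6, 4).
Decompose h/3: 7 = 7,  R = V,  L = h(V, 7, 6).
Delete trivial equation 7 = 7.
Bind R := V; substituting into the one remaining equation that mentions R gives: h(h(wrap(7), 4, b), 7, 7) = h(V, 7, 7).
Bind L := h(V, 7, 6); no other remaining equation mentions L.
Decompose h/3: h(wrap(7), 4, b) = V,  7 = 7,  7 = 7.
Bind V := h(wrap(7), 4, b); no other remaining equation mentions V. Substituting into the earlier bindings gives R := h(wrap(7), 4, b), L := h(h(wrap(7), 4, b), 7, 6).
Delete trivial equation 7 = 7.
Delete trivial equation 7 = 7.
Delete trivial equation h(4, 6, 4) = h(4, 6, 4).
Applying the MGU to either side gives h(h(7, h(wrap(7), 4, b), h(h(wrap(7), 4, b), 7, 6)), h(h(wrap(7), 4, b), 7, 7), h(4, 6, 4)).

h(h(7, h(wrap(7), 4, b), h(h(wrap(7), 4, b), 7, 6)), h(h(wrap(7), 4, b), 7, 7), h(4, 6, 4))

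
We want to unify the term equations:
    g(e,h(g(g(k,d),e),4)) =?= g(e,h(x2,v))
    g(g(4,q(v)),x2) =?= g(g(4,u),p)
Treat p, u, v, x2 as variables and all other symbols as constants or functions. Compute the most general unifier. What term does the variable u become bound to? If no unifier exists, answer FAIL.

Decompose g/2: e =?= e,  h(g(g(k,d),e),4) =?= h(x2,v).
Delete trivial equation e =?= e.
Decompose h/2: g(g(k,d),e) =?= x2,  4 =?= v.
Bind x2 := g(g(k,d),e); substituting into the one remaining equation that mentions x2 gives: g(g(4,q(v)),g(g(k,d),e)) =?= g(g(4,u),p).
Bind v := 4; substituting into the remaining equation gives: g(g(4,q(4)),g(g(k,d),e)) =?= g(g(4,u),p).
Decompose g/2: g(4,q(4)) =?= g(4,u),  g(g(k,d),e) =?= p.
Decompose g/2: 4 =?= 4,  q(4) =?= u.
Delete trivial equation 4 =?= 4.
Bind u := q(4); no other remaining equation mentions u.
Bind p := g(g(k,d),e).
MGU = { x2 := g(g(k,d),e), v := 4, u := q(4), p := g(g(k,d),e) }, so u := q(4).

q(4)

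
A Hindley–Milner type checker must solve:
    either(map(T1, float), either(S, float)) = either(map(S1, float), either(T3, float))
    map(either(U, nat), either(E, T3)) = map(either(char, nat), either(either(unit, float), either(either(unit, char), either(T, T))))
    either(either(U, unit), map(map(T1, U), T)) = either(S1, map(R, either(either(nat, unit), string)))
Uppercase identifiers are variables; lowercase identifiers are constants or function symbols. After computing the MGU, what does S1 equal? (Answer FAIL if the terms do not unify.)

either(char, unit)

Decompose either/2: map(T1, float) = map(S1, float),  either(S, float) = either(T3, float).
Decompose map/2: T1 = S1,  float = float.
Bind T1 := S1; substituting into the one remaining equation that mentions T1 gives: either(either(U, unit), map(map(S1, U), T)) = either(S1, map(R, either(either(nat, unit), string))).
Delete trivial equation float = float.
Decompose either/2: S = T3,  float = float.
Bind S := T3; no other remaining equation mentions S.
Delete trivial equation float = float.
Decompose map/2: either(U, nat) = either(char, nat),  either(E, T3) = either(either(unit, float), either(either(unit, char), either(T, T))).
Decompose either/2: U = char,  nat = nat.
Bind U := char; substituting into the one remaining equation that mentions U gives: either(either(char, unit), map(map(S1, char), T)) = either(S1, map(R, either(either(nat, unit), string))).
Delete trivial equation nat = nat.
Decompose either/2: E = either(unit, float),  T3 = either(either(unit, char), either(T, T)).
Bind E := either(unit, float); no other remaining equation mentions E.
Bind T3 := either(either(unit, char), either(T, T)); no other remaining equation mentions T3. Substituting into the earlier binding gives S := either(either(unit, char), either(T, T)).
Decompose either/2: either(char, unit) = S1,  map(map(S1, char), T) = map(R, either(either(nat, unit), string)).
Bind S1 := either(char, unit); substituting into the remaining equation gives: map(map(either(char, unit), char), T) = map(R, either(either(nat, unit), string)). Substituting into the earlier binding gives T1 := either(char, unit).
Decompose map/2: map(either(char, unit), char) = R,  T = either(either(nat, unit), string).
Bind R := map(either(char, unit), char); no other remaining equation mentions R.
Bind T := either(either(nat, unit), string). Substituting into the earlier bindings gives S := either(either(unit, char), either(either(either(nat, unit), string), either(either(nat, unit), string))), T3 := either(either(unit, char), either(either(either(nat, unit), string), either(either(nat, unit), string))).
MGU = { T1 ↦ either(char, unit), S ↦ either(either(unit, char), either(either(either(nat, unit), string), either(either(nat, unit), string))), U ↦ char, E ↦ either(unit, float), T3 ↦ either(either(unit, char), either(either(either(nat, unit), string), either(either(nat, unit), string))), S1 ↦ either(char, unit), R ↦ map(either(char, unit), char), T ↦ either(either(nat, unit), string) }, so S1 ↦ either(char, unit).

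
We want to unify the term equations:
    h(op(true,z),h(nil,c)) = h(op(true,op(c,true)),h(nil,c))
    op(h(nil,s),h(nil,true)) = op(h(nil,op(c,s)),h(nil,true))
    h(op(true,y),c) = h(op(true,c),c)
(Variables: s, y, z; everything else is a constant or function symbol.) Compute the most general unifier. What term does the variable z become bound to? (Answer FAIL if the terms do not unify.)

Decompose h/2: op(true,z) = op(true,op(c,true)),  h(nil,c) = h(nil,c).
Decompose op/2: true = true,  z = op(c,true).
Delete trivial equation true = true.
Bind z := op(c,true); no other remaining equation mentions z.
Delete trivial equation h(nil,c) = h(nil,c).
Decompose op/2: h(nil,s) = h(nil,op(c,s)),  h(nil,true) = h(nil,true).
Decompose h/2: nil = nil,  s = op(c,s).
Delete trivial equation nil = nil.
Occurs check fails: s occurs in op(c,s); the equation s = op(c,s) has no finite solution.

FAIL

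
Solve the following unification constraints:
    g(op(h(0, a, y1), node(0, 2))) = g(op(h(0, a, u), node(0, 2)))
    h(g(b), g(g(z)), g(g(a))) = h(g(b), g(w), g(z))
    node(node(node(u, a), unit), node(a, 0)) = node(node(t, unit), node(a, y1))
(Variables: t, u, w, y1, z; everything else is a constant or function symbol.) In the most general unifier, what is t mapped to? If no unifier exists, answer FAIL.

Decompose g/1: op(h(0, a, y1), node(0, 2)) = op(h(0, a, u), node(0, 2)).
Decompose op/2: h(0, a, y1) = h(0, a, u),  node(0, 2) = node(0, 2).
Decompose h/3: 0 = 0,  a = a,  y1 = u.
Delete trivial equation 0 = 0.
Delete trivial equation a = a.
Bind y1 := u; substituting into the one remaining equation that mentions y1 gives: node(node(node(u, a), unit), node(a, 0)) = node(node(t, unit), node(a, u)).
Delete trivial equation node(0, 2) = node(0, 2).
Decompose h/3: g(b) = g(b),  g(g(z)) = g(w),  g(g(a)) = g(z).
Delete trivial equation g(b) = g(b).
Decompose g/1: g(z) = w.
Bind w := g(z); no other remaining equation mentions w.
Decompose g/1: g(a) = z.
Bind z := g(a); no other remaining equation mentions z. Substituting into the earlier binding gives w := g(g(a)).
Decompose node/2: node(node(u, a), unit) = node(t, unit),  node(a, 0) = node(a, u).
Decompose node/2: node(u, a) = t,  unit = unit.
Bind t := node(u, a); no other remaining equation mentions t.
Delete trivial equation unit = unit.
Decompose node/2: a = a,  0 = u.
Delete trivial equation a = a.
Bind u := 0. Substituting into the earlier bindings gives y1 := 0, t := node(0, a).
MGU = { y1 -> 0, w -> g(g(a)), z -> g(a), t -> node(0, a), u -> 0 }, so t -> node(0, a).

node(0, a)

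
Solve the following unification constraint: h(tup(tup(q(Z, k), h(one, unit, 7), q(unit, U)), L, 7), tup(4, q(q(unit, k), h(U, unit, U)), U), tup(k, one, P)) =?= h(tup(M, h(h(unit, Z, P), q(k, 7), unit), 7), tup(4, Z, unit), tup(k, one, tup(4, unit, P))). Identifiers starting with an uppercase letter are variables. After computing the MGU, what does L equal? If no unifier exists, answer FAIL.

Decompose h/3: tup(tup(q(Z, k), h(one, unit, 7), q(unit, U)), L, 7) =?= tup(M, h(h(unit, Z, P), q(k, 7), unit), 7),  tup(4, q(q(unit, k), h(U, unit, U)), U) =?= tup(4, Z, unit),  tup(k, one, P) =?= tup(k, one, tup(4, unit, P)).
Decompose tup/3: tup(q(Z, k), h(one, unit, 7), q(unit, U)) =?= M,  L =?= h(h(unit, Z, P), q(k, 7), unit),  7 =?= 7.
Bind M := tup(q(Z, k), h(one, unit, 7), q(unit, U)); no other remaining equation mentions M.
Bind L := h(h(unit, Z, P), q(k, 7), unit); no other remaining equation mentions L.
Delete trivial equation 7 =?= 7.
Decompose tup/3: 4 =?= 4,  q(q(unit, k), h(U, unit, U)) =?= Z,  U =?= unit.
Delete trivial equation 4 =?= 4.
Bind Z := q(q(unit, k), h(U, unit, U)); no other remaining equation mentions Z. Substituting into the earlier bindings gives M := tup(q(q(q(unit, k), h(U, unit, U)), k), h(one, unit, 7), q(unit, U)), L := h(h(unit, q(q(unit, k), h(U, unit, U)), P), q(k, 7), unit).
Bind U := unit; no other remaining equation mentions U. Substituting into the earlier bindings gives M := tup(q(q(q(unit, k), h(unit, unit, unit)), k), h(one, unit, 7), q(unit, unit)), L := h(h(unit, q(q(unit, k), h(unit, unit, unit)), P), q(k, 7), unit), Z := q(q(unit, k), h(unit, unit, unit)).
Decompose tup/3: k =?= k,  one =?= one,  P =?= tup(4, unit, P).
Delete trivial equation k =?= k.
Delete trivial equation one =?= one.
Occurs check fails: P occurs in tup(4, unit, P); the equation P =?= tup(4, unit, P) has no finite solution.

FAIL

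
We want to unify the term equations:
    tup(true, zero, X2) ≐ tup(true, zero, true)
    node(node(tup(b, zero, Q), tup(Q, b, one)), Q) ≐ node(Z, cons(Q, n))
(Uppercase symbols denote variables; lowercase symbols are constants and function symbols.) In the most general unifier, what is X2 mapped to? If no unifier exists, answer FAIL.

Decompose tup/3: true ≐ true,  zero ≐ zero,  X2 ≐ true.
Delete trivial equation true ≐ true.
Delete trivial equation zero ≐ zero.
Bind X2 := true; no other remaining equation mentions X2.
Decompose node/2: node(tup(b, zero, Q), tup(Q, b, one)) ≐ Z,  Q ≐ cons(Q, n).
Bind Z := node(tup(b, zero, Q), tup(Q, b, one)); no other remaining equation mentions Z.
Occurs check fails: Q occurs in cons(Q, n); the equation Q ≐ cons(Q, n) has no finite solution.

FAIL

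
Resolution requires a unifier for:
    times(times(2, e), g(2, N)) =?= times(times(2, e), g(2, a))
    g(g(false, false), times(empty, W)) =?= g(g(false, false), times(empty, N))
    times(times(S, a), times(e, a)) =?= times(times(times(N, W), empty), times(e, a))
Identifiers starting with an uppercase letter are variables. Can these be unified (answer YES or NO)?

Decompose times/2: times(2, e) =?= times(2, e),  g(2, N) =?= g(2, a).
Delete trivial equation times(2, e) =?= times(2, e).
Decompose g/2: 2 =?= 2,  N =?= a.
Delete trivial equation 2 =?= 2.
Bind N := a; substituting into the remaining equations gives: g(g(false, false), times(empty, W)) =?= g(g(false, false), times(empty, a)),  times(times(S, a), times(e, a)) =?= times(times(times(a, W), empty), times(e, a)).
Decompose g/2: g(false, false) =?= g(false, false),  times(empty, W) =?= times(empty, a).
Delete trivial equation g(false, false) =?= g(false, false).
Decompose times/2: empty =?= empty,  W =?= a.
Delete trivial equation empty =?= empty.
Bind W := a; substituting into the remaining equation gives: times(times(S, a), times(e, a)) =?= times(times(times(a, a), empty), times(e, a)).
Decompose times/2: times(S, a) =?= times(times(a, a), empty),  times(e, a) =?= times(e, a).
Decompose times/2: S =?= times(a, a),  a =?= empty.
Bind S := times(a, a); no other remaining equation mentions S.
Clash: constants a and empty differ; no unifier exists.

NO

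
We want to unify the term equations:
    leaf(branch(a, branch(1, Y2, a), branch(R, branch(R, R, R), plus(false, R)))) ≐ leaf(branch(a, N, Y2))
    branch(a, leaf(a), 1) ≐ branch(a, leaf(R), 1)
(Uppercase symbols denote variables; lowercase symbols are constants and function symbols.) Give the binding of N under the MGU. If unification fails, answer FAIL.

branch(1, branch(a, branch(a, a, a), plus(false, a)), a)

Decompose leaf/1: branch(a, branch(1, Y2, a), branch(R, branch(R, R, R), plus(false, R))) ≐ branch(a, N, Y2).
Decompose branch/3: a ≐ a,  branch(1, Y2, a) ≐ N,  branch(R, branch(R, R, R), plus(false, R)) ≐ Y2.
Delete trivial equation a ≐ a.
Bind N := branch(1, Y2, a); no other remaining equation mentions N.
Bind Y2 := branch(R, branch(R, R, R), plus(false, R)); no other remaining equation mentions Y2. Substituting into the earlier binding gives N := branch(1, branch(R, branch(R, R, R), plus(false, R)), a).
Decompose branch/3: a ≐ a,  leaf(a) ≐ leaf(R),  1 ≐ 1.
Delete trivial equation a ≐ a.
Decompose leaf/1: a ≐ R.
Bind R := a; no other remaining equation mentions R. Substituting into the earlier bindings gives N := branch(1, branch(a, branch(a, a, a), plus(false, a)), a), Y2 := branch(a, branch(a, a, a), plus(false, a)).
Delete trivial equation 1 ≐ 1.
MGU = { N ↦ branch(1, branch(a, branch(a, a, a), plus(false, a)), a), Y2 ↦ branch(a, branch(a, a, a), plus(false, a)), R ↦ a }, so N ↦ branch(1, branch(a, branch(a, a, a), plus(false, a)), a).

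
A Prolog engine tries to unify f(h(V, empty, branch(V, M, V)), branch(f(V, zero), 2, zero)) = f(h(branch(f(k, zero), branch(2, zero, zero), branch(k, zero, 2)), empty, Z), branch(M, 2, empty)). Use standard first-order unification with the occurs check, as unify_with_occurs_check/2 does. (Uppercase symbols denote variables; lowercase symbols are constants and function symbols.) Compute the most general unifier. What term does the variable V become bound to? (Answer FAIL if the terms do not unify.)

Decompose f/2: h(V, empty, branch(V, M, V)) = h(branch(f(k, zero), branch(2, zero, zero), branch(k, zero, 2)), empty, Z),  branch(f(V, zero), 2, zero) = branch(M, 2, empty).
Decompose h/3: V = branch(f(k, zero), branch(2, zero, zero), branch(k, zero, 2)),  empty = empty,  branch(V, M, V) = Z.
Bind V := branch(f(k, zero), branch(2, zero, zero), branch(k, zero, 2)); substituting into the 2 remaining equations that mention V gives: branch(branch(f(k, zero), branch(2, zero, zero), branch(k, zero, 2)), M, branch(f(k, zero), branch(2, zero, zero), branch(k, zero, 2))) = Z,  branch(f(branch(f(k, zero), branch(2, zero, zero), branch(k, zero, 2)), zero), 2, zero) = branch(M, 2, empty).
Delete trivial equation empty = empty.
Bind Z := branch(branch(f(k, zero), branch(2, zero, zero), branch(k, zero, 2)), M, branch(f(k, zero), branch(2, zero, zero), branch(k, zero, 2))); no other remaining equation mentions Z.
Decompose branch/3: f(branch(f(k, zero), branch(2, zero, zero), branch(k, zero, 2)), zero) = M,  2 = 2,  zero = empty.
Bind M := f(branch(f(k, zero), branch(2, zero, zero), branch(k, zero, 2)), zero); no other remaining equation mentions M. Substituting into the earlier binding gives Z := branch(branch(f(k, zero), branch(2, zero, zero), branch(k, zero, 2)), f(branch(f(k, zero), branch(2, zero, zero), branch(k, zero, 2)), zero), branch(f(k, zero), branch(2, zero, zero), branch(k, zero, 2))).
Delete trivial equation 2 = 2.
Clash: constants zero and empty differ; no unifier exists.

FAIL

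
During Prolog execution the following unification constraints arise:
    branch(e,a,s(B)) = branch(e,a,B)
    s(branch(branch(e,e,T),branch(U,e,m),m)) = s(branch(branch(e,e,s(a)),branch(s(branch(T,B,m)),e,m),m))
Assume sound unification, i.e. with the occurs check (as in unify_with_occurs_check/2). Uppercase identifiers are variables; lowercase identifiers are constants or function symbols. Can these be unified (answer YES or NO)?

Decompose branch/3: e = e,  a = a,  s(B) = B.
Delete trivial equation e = e.
Delete trivial equation a = a.
Occurs check fails: B occurs in s(B); the equation B = s(B) has no finite solution.

NO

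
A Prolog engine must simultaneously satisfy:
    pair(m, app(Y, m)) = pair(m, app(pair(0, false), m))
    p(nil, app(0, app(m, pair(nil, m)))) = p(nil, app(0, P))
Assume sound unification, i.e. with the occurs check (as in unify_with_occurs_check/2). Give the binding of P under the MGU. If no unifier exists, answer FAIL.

app(m, pair(nil, m))

Decompose pair/2: m = m,  app(Y, m) = app(pair(0, false), m).
Delete trivial equation m = m.
Decompose app/2: Y = pair(0, false),  m = m.
Bind Y := pair(0, false); no other remaining equation mentions Y.
Delete trivial equation m = m.
Decompose p/2: nil = nil,  app(0, app(m, pair(nil, m))) = app(0, P).
Delete trivial equation nil = nil.
Decompose app/2: 0 = 0,  app(m, pair(nil, m)) = P.
Delete trivial equation 0 = 0.
Bind P := app(m, pair(nil, m)).
MGU = { Y ↦ pair(0, false), P ↦ app(m, pair(nil, m)) }, so P ↦ app(m, pair(nil, m)).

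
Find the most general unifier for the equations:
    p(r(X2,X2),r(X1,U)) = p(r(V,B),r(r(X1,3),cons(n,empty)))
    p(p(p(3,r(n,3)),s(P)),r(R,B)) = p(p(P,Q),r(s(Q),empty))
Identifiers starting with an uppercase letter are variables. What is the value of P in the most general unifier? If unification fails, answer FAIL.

Decompose p/2: r(X2,X2) = r(V,B),  r(X1,U) = r(r(X1,3),cons(n,empty)).
Decompose r/2: X2 = V,  X2 = B.
Bind X2 := V; substituting into the one remaining equation that mentions X2 gives: V = B.
Bind V := B; no other remaining equation mentions V. Substituting into the earlier binding gives X2 := B.
Decompose r/2: X1 = r(X1,3),  U = cons(n,empty).
Occurs check fails: X1 occurs in r(X1,3); the equation X1 = r(X1,3) has no finite solution.

FAIL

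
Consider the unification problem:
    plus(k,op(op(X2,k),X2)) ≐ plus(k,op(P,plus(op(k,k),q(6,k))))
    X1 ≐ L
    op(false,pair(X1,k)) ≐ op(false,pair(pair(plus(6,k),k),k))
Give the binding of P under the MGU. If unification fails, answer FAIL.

Decompose plus/2: k ≐ k,  op(op(X2,k),X2) ≐ op(P,plus(op(k,k),q(6,k))).
Delete trivial equation k ≐ k.
Decompose op/2: op(X2,k) ≐ P,  X2 ≐ plus(op(k,k),q(6,k)).
Bind P := op(X2,k); no other remaining equation mentions P.
Bind X2 := plus(op(k,k),q(6,k)); no other remaining equation mentions X2. Substituting into the earlier binding gives P := op(plus(op(k,k),q(6,k)),k).
Bind X1 := L; substituting into the remaining equation gives: op(false,pair(L,k)) ≐ op(false,pair(pair(plus(6,k),k),k)).
Decompose op/2: false ≐ false,  pair(L,k) ≐ pair(pair(plus(6,k),k),k).
Delete trivial equation false ≐ false.
Decompose pair/2: L ≐ pair(plus(6,k),k),  k ≐ k.
Bind L := pair(plus(6,k),k); no other remaining equation mentions L. Substituting into the earlier binding gives X1 := pair(plus(6,k),k).
Delete trivial equation k ≐ k.
MGU = { P -> op(plus(op(k,k),q(6,k)),k), X2 -> plus(op(k,k),q(6,k)), X1 -> pair(plus(6,k),k), L -> pair(plus(6,k),k) }, so P -> op(plus(op(k,k),q(6,k)),k).

op(plus(op(k,k),q(6,k)),k)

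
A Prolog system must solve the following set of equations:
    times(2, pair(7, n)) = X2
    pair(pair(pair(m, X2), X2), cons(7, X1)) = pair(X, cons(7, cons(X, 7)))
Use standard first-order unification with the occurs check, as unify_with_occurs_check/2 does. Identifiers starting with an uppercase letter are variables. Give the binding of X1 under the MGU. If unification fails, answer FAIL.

Bind X2 := times(2, pair(7, n)); substituting into the remaining equation gives: pair(pair(pair(m, times(2, pair(7, n))), times(2, pair(7, n))), cons(7, X1)) = pair(X, cons(7, cons(X, 7))).
Decompose pair/2: pair(pair(m, times(2, pair(7, n))), times(2, pair(7, n))) = X,  cons(7, X1) = cons(7, cons(X, 7)).
Bind X := pair(pair(m, times(2, pair(7, n))), times(2, pair(7, n))); substituting into the remaining equation gives: cons(7, X1) = cons(7, cons(pair(pair(m, times(2, pair(7, n))), times(2, pair(7, n))), 7)).
Decompose cons/2: 7 = 7,  X1 = cons(pair(pair(m, times(2, pair(7, n))), times(2, pair(7, n))), 7).
Delete trivial equation 7 = 7.
Bind X1 := cons(pair(pair(m, times(2, pair(7, n))), times(2, pair(7, n))), 7).
MGU = { X2 = times(2, pair(7, n)), X = pair(pair(m, times(2, pair(7, n))), times(2, pair(7, n))), X1 = cons(pair(pair(m, times(2, pair(7, n))), times(2, pair(7, n))), 7) }, so X1 = cons(pair(pair(m, times(2, pair(7, n))), times(2, pair(7, n))), 7).

cons(pair(pair(m, times(2, pair(7, n))), times(2, pair(7, n))), 7)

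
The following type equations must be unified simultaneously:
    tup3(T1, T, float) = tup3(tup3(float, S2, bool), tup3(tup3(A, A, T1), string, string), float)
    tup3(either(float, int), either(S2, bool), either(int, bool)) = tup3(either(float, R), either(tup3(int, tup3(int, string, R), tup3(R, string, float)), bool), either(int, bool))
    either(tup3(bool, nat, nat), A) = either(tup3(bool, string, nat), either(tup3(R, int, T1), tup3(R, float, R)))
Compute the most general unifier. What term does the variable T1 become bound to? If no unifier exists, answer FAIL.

Decompose tup3/3: T1 = tup3(float, S2, bool),  T = tup3(tup3(A, A, T1), string, string),  float = float.
Bind T1 := tup3(float, S2, bool); substituting into the 2 remaining equations that mention T1 gives: T = tup3(tup3(A, A, tup3(float, S2, bool)), string, string),  either(tup3(bool, nat, nat), A) = either(tup3(bool, string, nat), either(tup3(R, int, tup3(float, S2, bool)), tup3(R, float, R))).
Bind T := tup3(tup3(A, A, tup3(float, S2, bool)), string, string); no other remaining equation mentions T.
Delete trivial equation float = float.
Decompose tup3/3: either(float, int) = either(float, R),  either(S2, bool) = either(tup3(int, tup3(int, string, R), tup3(R, string, float)), bool),  either(int, bool) = either(int, bool).
Decompose either/2: float = float,  int = R.
Delete trivial equation float = float.
Bind R := int; substituting into the 2 remaining equations that mention R gives: either(S2, bool) = either(tup3(int, tup3(int, string, int), tup3(int, string, float)), bool),  either(tup3(bool, nat, nat), A) = either(tup3(bool, string, nat), either(tup3(int, int, tup3(float, S2, bool)), tup3(int, float, int))).
Decompose either/2: S2 = tup3(int, tup3(int, string, int), tup3(int, string, float)),  bool = bool.
Bind S2 := tup3(int, tup3(int, string, int), tup3(int, string, float)); substituting into the one remaining equation that mentions S2 gives: either(tup3(bool, nat, nat), A) = either(tup3(bool, string, nat), either(tup3(int, int, tup3(float, tup3(int, tup3(int, string, int), tup3(int, string, float)), bool)), tup3(int, float, int))). Substituting into the earlier bindings gives T1 := tup3(float, tup3(int, tup3(int, string, int), tup3(int, string, float)), bool), T := tup3(tup3(A, A, tup3(float, tup3(int, tup3(int, string, int), tup3(int, string, float)), bool)), string, string).
Delete trivial equation bool = bool.
Delete trivial equation either(int, bool) = either(int, bool).
Decompose either/2: tup3(bool, nat, nat) = tup3(bool, string, nat),  A = either(tup3(int, int, tup3(float, tup3(int, tup3(int, string, int), tup3(int, string, float)), bool)), tup3(int, float, int)).
Decompose tup3/3: bool = bool,  nat = string,  nat = nat.
Delete trivial equation bool = bool.
Clash: constants nat and string differ; no unifier exists.

FAIL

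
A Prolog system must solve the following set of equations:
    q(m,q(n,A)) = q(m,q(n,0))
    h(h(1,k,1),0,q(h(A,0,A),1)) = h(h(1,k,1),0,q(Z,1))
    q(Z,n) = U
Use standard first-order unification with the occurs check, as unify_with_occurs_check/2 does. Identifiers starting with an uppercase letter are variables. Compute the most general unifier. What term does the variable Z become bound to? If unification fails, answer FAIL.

h(0,0,0)

Decompose q/2: m = m,  q(n,A) = q(n,0).
Delete trivial equation m = m.
Decompose q/2: n = n,  A = 0.
Delete trivial equation n = n.
Bind A := 0; substituting into the one remaining equation that mentions A gives: h(h(1,k,1),0,q(h(0,0,0),1)) = h(h(1,k,1),0,q(Z,1)).
Decompose h/3: h(1,k,1) = h(1,k,1),  0 = 0,  q(h(0,0,0),1) = q(Z,1).
Delete trivial equation h(1,k,1) = h(1,k,1).
Delete trivial equation 0 = 0.
Decompose q/2: h(0,0,0) = Z,  1 = 1.
Bind Z := h(0,0,0); substituting into the one remaining equation that mentions Z gives: q(h(0,0,0),n) = U.
Delete trivial equation 1 = 1.
Bind U := q(h(0,0,0),n).
MGU = { A = 0, Z = h(0,0,0), U = q(h(0,0,0),n) }, so Z = h(0,0,0).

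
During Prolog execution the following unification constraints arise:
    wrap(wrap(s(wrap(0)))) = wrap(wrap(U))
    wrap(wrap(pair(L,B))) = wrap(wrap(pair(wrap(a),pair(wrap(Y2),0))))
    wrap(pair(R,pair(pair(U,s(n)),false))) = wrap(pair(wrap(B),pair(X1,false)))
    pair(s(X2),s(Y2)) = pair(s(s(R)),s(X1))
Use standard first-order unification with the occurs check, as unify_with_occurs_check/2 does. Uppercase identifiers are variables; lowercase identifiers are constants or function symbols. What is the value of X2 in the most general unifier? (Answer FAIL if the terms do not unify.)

s(wrap(pair(wrap(pair(s(wrap(0)),s(n))),0)))

Decompose wrap/1: wrap(s(wrap(0))) = wrap(U).
Decompose wrap/1: s(wrap(0)) = U.
Bind U := s(wrap(0)); substituting into the one remaining equation that mentions U gives: wrap(pair(R,pair(pair(s(wrap(0)),s(n)),false))) = wrap(pair(wrap(B),pair(X1,false))).
Decompose wrap/1: wrap(pair(L,B)) = wrap(pair(wrap(a),pair(wrap(Y2),0))).
Decompose wrap/1: pair(L,B) = pair(wrap(a),pair(wrap(Y2),0)).
Decompose pair/2: L = wrap(a),  B = pair(wrap(Y2),0).
Bind L := wrap(a); no other remaining equation mentions L.
Bind B := pair(wrap(Y2),0); substituting into the one remaining equation that mentions B gives: wrap(pair(R,pair(pair(s(wrap(0)),s(n)),false))) = wrap(pair(wrap(pair(wrap(Y2),0)),pair(X1,false))).
Decompose wrap/1: pair(R,pair(pair(s(wrap(0)),s(n)),false)) = pair(wrap(pair(wrap(Y2),0)),pair(X1,false)).
Decompose pair/2: R = wrap(pair(wrap(Y2),0)),  pair(pair(s(wrap(0)),s(n)),false) = pair(X1,false).
Bind R := wrap(pair(wrap(Y2),0)); substituting into the one remaining equation that mentions R gives: pair(s(X2),s(Y2)) = pair(s(s(wrap(pair(wrap(Y2),0)))),s(X1)).
Decompose pair/2: pair(s(wrap(0)),s(n)) = X1,  false = false.
Bind X1 := pair(s(wrap(0)),s(n)); substituting into the one remaining equation that mentions X1 gives: pair(s(X2),s(Y2)) = pair(s(s(wrap(pair(wrap(Y2),0)))),s(pair(s(wrap(0)),s(n)))).
Delete trivial equation false = false.
Decompose pair/2: s(X2) = s(s(wrap(pair(wrap(Y2),0)))),  s(Y2) = s(pair(s(wrap(0)),s(n))).
Decompose s/1: X2 = s(wrap(pair(wrap(Y2),0))).
Bind X2 := s(wrap(pair(wrap(Y2),0))); no other remaining equation mentions X2.
Decompose s/1: Y2 = pair(s(wrap(0)),s(n)).
Bind Y2 := pair(s(wrap(0)),s(n)). Substituting into the earlier bindings gives B := pair(wrap(pair(s(wrap(0)),s(n))),0), R := wrap(pair(wrap(pair(s(wrap(0)),s(n))),0)), X2 := s(wrap(pair(wrap(pair(s(wrap(0)),s(n))),0))).
MGU = { U = s(wrap(0)), L = wrap(a), B = pair(wrap(pair(s(wrap(0)),s(n))),0), R = wrap(pair(wrap(pair(s(wrap(0)),s(n))),0)), X1 = pair(s(wrap(0)),s(n)), X2 = s(wrap(pair(wrap(pair(s(wrap(0)),s(n))),0))), Y2 = pair(s(wrap(0)),s(n)) }, so X2 = s(wrap(pair(wrap(pair(s(wrap(0)),s(n))),0))).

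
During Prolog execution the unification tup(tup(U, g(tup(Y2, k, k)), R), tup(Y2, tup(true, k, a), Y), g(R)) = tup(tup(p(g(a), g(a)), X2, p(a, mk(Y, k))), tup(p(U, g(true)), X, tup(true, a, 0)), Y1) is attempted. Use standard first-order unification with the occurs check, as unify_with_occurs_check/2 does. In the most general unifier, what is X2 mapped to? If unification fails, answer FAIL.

Decompose tup/3: tup(U, g(tup(Y2, k, k)), R) = tup(p(g(a), g(a)), X2, p(a, mk(Y, k))),  tup(Y2, tup(true, k, a), Y) = tup(p(U, g(true)), X, tup(true, a, 0)),  g(R) = Y1.
Decompose tup/3: U = p(g(a), g(a)),  g(tup(Y2, k, k)) = X2,  R = p(a, mk(Y, k)).
Bind U := p(g(a), g(a)); substituting into the one remaining equation that mentions U gives: tup(Y2, tup(true, k, a), Y) = tup(p(p(g(a), g(a)), g(true)), X, tup(true, a, 0)).
Bind X2 := g(tup(Y2, k, k)); no other remaining equation mentions X2.
Bind R := p(a, mk(Y, k)); substituting into the one remaining equation that mentions R gives: g(p(a, mk(Y, k))) = Y1.
Decompose tup/3: Y2 = p(p(g(a), g(a)), g(true)),  tup(true, k, a) = X,  Y = tup(true, a, 0).
Bind Y2 := p(p(g(a), g(a)), g(true)); no other remaining equation mentions Y2. Substituting into the earlier binding gives X2 := g(tup(p(p(g(a), g(a)), g(true)), k, k)).
Bind X := tup(true, k, a); no other remaining equation mentions X.
Bind Y := tup(true, a, 0); substituting into the remaining equation gives: g(p(a, mk(tup(true, a, 0), k))) = Y1. Substituting into the earlier binding gives R := p(a, mk(tup(true, a, 0), k)).
Bind Y1 := g(p(a, mk(tup(true, a, 0), k))).
MGU = { U -> p(g(a), g(a)), X2 -> g(tup(p(p(g(a), g(a)), g(true)), k, k)), R -> p(a, mk(tup(true, a, 0), k)), Y2 -> p(p(g(a), g(a)), g(true)), X -> tup(true, k, a), Y -> tup(true, a, 0), Y1 -> g(p(a, mk(tup(true, a, 0), k))) }, so X2 -> g(tup(p(p(g(a), g(a)), g(true)), k, k)).

g(tup(p(p(g(a), g(a)), g(true)), k, k))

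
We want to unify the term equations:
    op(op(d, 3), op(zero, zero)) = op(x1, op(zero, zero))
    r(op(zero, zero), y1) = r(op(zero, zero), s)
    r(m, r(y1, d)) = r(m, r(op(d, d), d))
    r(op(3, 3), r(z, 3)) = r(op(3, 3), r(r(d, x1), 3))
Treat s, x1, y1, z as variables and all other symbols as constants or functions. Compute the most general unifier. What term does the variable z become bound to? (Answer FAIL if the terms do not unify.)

Decompose op/2: op(d, 3) = x1,  op(zero, zero) = op(zero, zero).
Bind x1 := op(d, 3); substituting into the one remaining equation that mentions x1 gives: r(op(3, 3), r(z, 3)) = r(op(3, 3), r(r(d, op(d, 3)), 3)).
Delete trivial equation op(zero, zero) = op(zero, zero).
Decompose r/2: op(zero, zero) = op(zero, zero),  y1 = s.
Delete trivial equation op(zero, zero) = op(zero, zero).
Bind y1 := s; substituting into the one remaining equation that mentions y1 gives: r(m, r(s, d)) = r(m, r(op(d, d), d)).
Decompose r/2: m = m,  r(s, d) = r(op(d, d), d).
Delete trivial equation m = m.
Decompose r/2: s = op(d, d),  d = d.
Bind s := op(d, d); no other remaining equation mentions s. Substituting into the earlier binding gives y1 := op(d, d).
Delete trivial equation d = d.
Decompose r/2: op(3, 3) = op(3, 3),  r(z, 3) = r(r(d, op(d, 3)), 3).
Delete trivial equation op(3, 3) = op(3, 3).
Decompose r/2: z = r(d, op(d, 3)),  3 = 3.
Bind z := r(d, op(d, 3)); no other remaining equation mentions z.
Delete trivial equation 3 = 3.
MGU = { x1 := op(d, 3), y1 := op(d, d), s := op(d, d), z := r(d, op(d, 3)) }, so z := r(d, op(d, 3)).

r(d, op(d, 3))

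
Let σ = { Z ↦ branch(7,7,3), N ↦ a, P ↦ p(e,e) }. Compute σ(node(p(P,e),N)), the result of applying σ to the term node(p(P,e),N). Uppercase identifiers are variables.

Replace each occurrence of N with a.
Replace each occurrence of P with p(e,e).
Result: node(p(p(e,e),e),a).

node(p(p(e,e),e),a)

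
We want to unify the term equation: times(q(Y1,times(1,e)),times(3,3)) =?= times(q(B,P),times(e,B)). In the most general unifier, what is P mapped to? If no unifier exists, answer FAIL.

Decompose times/2: q(Y1,times(1,e)) =?= q(B,P),  times(3,3) =?= times(e,B).
Decompose q/2: Y1 =?= B,  times(1,e) =?= P.
Bind Y1 := B; no other remaining equation mentions Y1.
Bind P := times(1,e); no other remaining equation mentions P.
Decompose times/2: 3 =?= e,  3 =?= B.
Clash: constants 3 and e differ; no unifier exists.

FAIL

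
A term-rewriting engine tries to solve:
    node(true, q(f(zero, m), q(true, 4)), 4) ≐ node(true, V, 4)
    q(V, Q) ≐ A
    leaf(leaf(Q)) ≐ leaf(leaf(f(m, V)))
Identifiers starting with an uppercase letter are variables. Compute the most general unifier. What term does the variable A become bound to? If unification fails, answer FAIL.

q(q(f(zero, m), q(true, 4)), f(m, q(f(zero, m), q(true, 4))))

Decompose node/3: true ≐ true,  q(f(zero, m), q(true, 4)) ≐ V,  4 ≐ 4.
Delete trivial equation true ≐ true.
Bind V := q(f(zero, m), q(true, 4)); substituting into the 2 remaining equations that mention V gives: q(q(f(zero, m), q(true, 4)), Q) ≐ A,  leaf(leaf(Q)) ≐ leaf(leaf(f(m, q(f(zero, m), q(true, 4))))).
Delete trivial equation 4 ≐ 4.
Bind A := q(q(f(zero, m), q(true, 4)), Q); no other remaining equation mentions A.
Decompose leaf/1: leaf(Q) ≐ leaf(f(m, q(f(zero, m), q(true, 4)))).
Decompose leaf/1: Q ≐ f(m, q(f(zero, m), q(true, 4))).
Bind Q := f(m, q(f(zero, m), q(true, 4))). Substituting into the earlier binding gives A := q(q(f(zero, m), q(true, 4)), f(m, q(f(zero, m), q(true, 4)))).
MGU = { V := q(f(zero, m), q(true, 4)), A := q(q(f(zero, m), q(true, 4)), f(m, q(f(zero, m), q(true, 4)))), Q := f(m, q(f(zero, m), q(true, 4))) }, so A := q(q(f(zero, m), q(true, 4)), f(m, q(f(zero, m), q(true, 4)))).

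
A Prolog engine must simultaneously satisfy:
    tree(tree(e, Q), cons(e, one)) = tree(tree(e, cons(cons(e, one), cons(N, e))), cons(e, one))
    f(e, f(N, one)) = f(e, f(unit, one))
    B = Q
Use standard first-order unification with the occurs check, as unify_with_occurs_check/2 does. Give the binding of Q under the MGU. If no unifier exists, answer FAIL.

Decompose tree/2: tree(e, Q) = tree(e, cons(cons(e, one), cons(N, e))),  cons(e, one) = cons(e, one).
Decompose tree/2: e = e,  Q = cons(cons(e, one), cons(N, e)).
Delete trivial equation e = e.
Bind Q := cons(cons(e, one), cons(N, e)); substituting into the one remaining equation that mentions Q gives: B = cons(cons(e, one), cons(N, e)).
Delete trivial equation cons(e, one) = cons(e, one).
Decompose f/2: e = e,  f(N, one) = f(unit, one).
Delete trivial equation e = e.
Decompose f/2: N = unit,  one = one.
Bind N := unit; substituting into the one remaining equation that mentions N gives: B = cons(cons(e, one), cons(unit, e)). Substituting into the earlier binding gives Q := cons(cons(e, one), cons(unit, e)).
Delete trivial equation one = one.
Bind B := cons(cons(e, one), cons(unit, e)).
MGU = { Q = cons(cons(e, one), cons(unit, e)), N = unit, B = cons(cons(e, one), cons(unit, e)) }, so Q = cons(cons(e, one), cons(unit, e)).

cons(cons(e, one), cons(unit, e))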